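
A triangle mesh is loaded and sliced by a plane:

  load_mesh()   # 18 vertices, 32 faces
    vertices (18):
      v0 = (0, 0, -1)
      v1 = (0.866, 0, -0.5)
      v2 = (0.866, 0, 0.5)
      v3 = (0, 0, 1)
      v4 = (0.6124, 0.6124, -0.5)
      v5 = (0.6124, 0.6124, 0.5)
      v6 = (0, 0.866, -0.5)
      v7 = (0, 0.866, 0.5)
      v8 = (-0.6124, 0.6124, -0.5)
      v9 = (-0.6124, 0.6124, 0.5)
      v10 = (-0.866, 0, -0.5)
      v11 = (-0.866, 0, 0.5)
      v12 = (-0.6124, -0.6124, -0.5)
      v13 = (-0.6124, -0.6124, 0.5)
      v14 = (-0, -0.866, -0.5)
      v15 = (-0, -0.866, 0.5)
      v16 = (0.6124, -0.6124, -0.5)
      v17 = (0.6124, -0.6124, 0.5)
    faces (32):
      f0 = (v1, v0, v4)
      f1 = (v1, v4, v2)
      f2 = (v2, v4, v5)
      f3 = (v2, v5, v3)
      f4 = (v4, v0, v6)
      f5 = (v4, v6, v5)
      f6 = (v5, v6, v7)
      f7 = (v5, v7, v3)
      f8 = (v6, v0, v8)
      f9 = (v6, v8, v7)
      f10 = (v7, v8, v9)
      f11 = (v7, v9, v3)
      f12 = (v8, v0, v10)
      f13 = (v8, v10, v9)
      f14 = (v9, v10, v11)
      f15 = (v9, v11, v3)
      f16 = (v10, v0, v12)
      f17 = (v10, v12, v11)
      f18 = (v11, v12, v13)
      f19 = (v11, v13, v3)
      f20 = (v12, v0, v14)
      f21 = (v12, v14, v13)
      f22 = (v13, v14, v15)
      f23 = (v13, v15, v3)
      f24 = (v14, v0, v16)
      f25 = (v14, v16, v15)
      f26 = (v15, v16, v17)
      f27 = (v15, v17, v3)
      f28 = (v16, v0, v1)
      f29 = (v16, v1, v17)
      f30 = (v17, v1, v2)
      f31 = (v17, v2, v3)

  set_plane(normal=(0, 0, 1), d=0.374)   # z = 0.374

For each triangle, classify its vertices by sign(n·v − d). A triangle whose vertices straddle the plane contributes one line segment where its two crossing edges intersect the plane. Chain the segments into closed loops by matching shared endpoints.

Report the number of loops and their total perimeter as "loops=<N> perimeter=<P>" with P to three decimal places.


Straddling triangles (16 of 32):
  (v1,v4,v2) [--+] → (0.834046, 0.0771624, 0.374)–(0.866, 0, 0.374)  len=0.0835
  (v2,v4,v5) [+-+] → (0.834046, 0.0771624, 0.374)–(0.6124, 0.6124, 0.374)  len=0.5793
  (v4,v6,v5) [--+] → (0.535238, 0.644354, 0.374)–(0.6124, 0.6124, 0.374)  len=0.0835
  (v5,v6,v7) [+-+] → (0.535238, 0.644354, 0.374)–(0, 0.866, 0.374)  len=0.5793
  (v6,v8,v7) [--+] → (-0.0771624, 0.834046, 0.374)–(0, 0.866, 0.374)  len=0.0835
  (v7,v8,v9) [+-+] → (-0.0771624, 0.834046, 0.374)–(-0.6124, 0.6124, 0.374)  len=0.5793
  (v8,v10,v9) [--+] → (-0.644354, 0.535238, 0.374)–(-0.6124, 0.6124, 0.374)  len=0.0835
  (v9,v10,v11) [+-+] → (-0.644354, 0.535238, 0.374)–(-0.866, 0, 0.374)  len=0.5793
  (v10,v12,v11) [--+] → (-0.834046, -0.0771624, 0.374)–(-0.866, 0, 0.374)  len=0.0835
  (v11,v12,v13) [+-+] → (-0.834046, -0.0771624, 0.374)–(-0.6124, -0.6124, 0.374)  len=0.5793
  (v12,v14,v13) [--+] → (-0.535238, -0.644354, 0.374)–(-0.6124, -0.6124, 0.374)  len=0.0835
  (v13,v14,v15) [+-+] → (-0.535238, -0.644354, 0.374)–(0, -0.866, 0.374)  len=0.5793
  (v14,v16,v15) [--+] → (0.0771624, -0.834046, 0.374)–(0, -0.866, 0.374)  len=0.0835
  (v15,v16,v17) [+-+] → (0.0771624, -0.834046, 0.374)–(0.6124, -0.6124, 0.374)  len=0.5793
  (v16,v1,v17) [--+] → (0.644354, -0.535238, 0.374)–(0.6124, -0.6124, 0.374)  len=0.0835
  (v17,v1,v2) [+-+] → (0.644354, -0.535238, 0.374)–(0.866, 0, 0.374)  len=0.5793

Chained into 1 loop(s):
  loop 1: 16 segments, perimeter = 5.3027
Total perimeter = 5.303

loops=1 perimeter=5.303


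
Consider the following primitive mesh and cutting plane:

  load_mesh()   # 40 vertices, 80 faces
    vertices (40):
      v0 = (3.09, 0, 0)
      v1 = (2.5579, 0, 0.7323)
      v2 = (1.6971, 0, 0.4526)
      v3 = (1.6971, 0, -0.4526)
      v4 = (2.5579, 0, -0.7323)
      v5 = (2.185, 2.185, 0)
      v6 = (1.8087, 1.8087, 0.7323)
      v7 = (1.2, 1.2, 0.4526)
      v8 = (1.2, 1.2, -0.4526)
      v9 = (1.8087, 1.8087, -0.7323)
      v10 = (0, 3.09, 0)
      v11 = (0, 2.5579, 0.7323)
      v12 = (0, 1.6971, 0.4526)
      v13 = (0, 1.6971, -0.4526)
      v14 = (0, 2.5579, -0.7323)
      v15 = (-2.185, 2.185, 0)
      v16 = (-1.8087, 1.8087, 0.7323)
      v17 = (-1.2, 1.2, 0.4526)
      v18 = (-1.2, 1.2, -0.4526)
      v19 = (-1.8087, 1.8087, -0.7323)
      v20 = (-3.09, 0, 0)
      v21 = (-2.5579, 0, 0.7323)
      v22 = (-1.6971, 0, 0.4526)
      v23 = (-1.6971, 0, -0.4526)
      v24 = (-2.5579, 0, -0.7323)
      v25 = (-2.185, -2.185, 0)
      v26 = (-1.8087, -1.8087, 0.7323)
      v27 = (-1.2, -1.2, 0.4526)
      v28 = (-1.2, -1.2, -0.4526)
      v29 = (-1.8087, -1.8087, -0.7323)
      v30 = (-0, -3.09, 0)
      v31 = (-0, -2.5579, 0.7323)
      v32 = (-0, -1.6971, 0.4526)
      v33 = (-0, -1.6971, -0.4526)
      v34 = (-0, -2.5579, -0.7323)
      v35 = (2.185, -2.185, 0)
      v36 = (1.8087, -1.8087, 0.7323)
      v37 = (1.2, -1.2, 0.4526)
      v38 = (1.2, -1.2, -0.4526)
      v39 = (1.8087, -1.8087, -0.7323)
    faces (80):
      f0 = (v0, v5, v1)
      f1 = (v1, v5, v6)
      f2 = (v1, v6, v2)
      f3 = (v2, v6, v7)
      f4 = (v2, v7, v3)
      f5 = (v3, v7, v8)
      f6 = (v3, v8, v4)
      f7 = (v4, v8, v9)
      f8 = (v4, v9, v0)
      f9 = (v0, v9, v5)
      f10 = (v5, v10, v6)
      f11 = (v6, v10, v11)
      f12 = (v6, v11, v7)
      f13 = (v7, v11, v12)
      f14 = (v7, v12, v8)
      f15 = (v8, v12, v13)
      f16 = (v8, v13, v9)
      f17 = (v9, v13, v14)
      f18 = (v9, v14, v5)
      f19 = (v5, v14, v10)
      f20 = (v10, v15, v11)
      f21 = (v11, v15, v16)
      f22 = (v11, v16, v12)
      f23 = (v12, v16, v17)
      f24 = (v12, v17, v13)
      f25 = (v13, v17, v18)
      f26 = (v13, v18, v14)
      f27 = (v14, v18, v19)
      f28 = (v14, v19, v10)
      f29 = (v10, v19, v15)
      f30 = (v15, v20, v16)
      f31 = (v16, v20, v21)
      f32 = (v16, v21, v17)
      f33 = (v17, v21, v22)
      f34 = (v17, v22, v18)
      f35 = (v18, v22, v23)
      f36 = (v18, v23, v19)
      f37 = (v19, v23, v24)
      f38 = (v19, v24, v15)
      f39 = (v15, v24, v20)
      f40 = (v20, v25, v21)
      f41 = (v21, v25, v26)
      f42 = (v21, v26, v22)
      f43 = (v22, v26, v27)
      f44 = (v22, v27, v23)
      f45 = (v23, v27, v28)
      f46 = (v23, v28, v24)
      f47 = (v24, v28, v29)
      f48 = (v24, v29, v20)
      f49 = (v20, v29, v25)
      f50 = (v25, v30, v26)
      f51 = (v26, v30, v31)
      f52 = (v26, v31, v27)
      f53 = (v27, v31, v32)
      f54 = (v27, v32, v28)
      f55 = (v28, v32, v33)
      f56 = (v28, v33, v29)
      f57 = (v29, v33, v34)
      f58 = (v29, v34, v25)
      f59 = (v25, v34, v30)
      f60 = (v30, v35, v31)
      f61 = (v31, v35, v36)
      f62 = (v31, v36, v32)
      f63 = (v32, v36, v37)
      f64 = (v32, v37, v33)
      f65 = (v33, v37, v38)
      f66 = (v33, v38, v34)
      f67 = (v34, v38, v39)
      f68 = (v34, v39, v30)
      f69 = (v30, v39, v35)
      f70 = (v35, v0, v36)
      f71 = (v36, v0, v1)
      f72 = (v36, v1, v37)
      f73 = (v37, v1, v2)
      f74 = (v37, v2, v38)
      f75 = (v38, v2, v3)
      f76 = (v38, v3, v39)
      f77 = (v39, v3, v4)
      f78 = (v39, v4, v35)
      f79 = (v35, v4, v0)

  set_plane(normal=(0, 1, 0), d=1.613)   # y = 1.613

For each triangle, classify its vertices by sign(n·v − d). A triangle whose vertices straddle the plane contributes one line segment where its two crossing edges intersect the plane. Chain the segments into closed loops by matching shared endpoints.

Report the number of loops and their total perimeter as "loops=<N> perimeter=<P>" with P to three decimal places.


loops=2 perimeter=12.286

Straddling triangles (24 of 80):
  (v0,v5,v1) [-+-] → (2.42192, 1.613, 0)–(2.28262, 1.613, 0.191705)  len=0.2370
  (v1,v5,v6) [-++] → (2.28262, 1.613, 0.191705)–(1.88976, 1.613, 0.7323)  len=0.6683
  (v1,v6,v2) [-+-] → (1.88976, 1.613, 0.7323)–(1.79662, 1.613, 0.702037)  len=0.0979
  (v2,v6,v7) [-+-] → (1.79662, 1.613, 0.702037)–(1.613, 1.613, 0.642375)  len=0.1931
  (v4,v8,v9) [--+] → (1.613, 1.613, -0.642375)–(1.88976, 1.613, -0.7323)  len=0.2910
  (v4,v9,v0) [-+-] → (1.88976, 1.613, -0.7323)–(1.94734, 1.613, -0.653066)  len=0.0979
  (v0,v9,v5) [-++] → (1.94734, 1.613, -0.653066)–(2.42192, 1.613, 0)  len=0.8073
  (v6,v11,v7) [++-] → (0.835025, 1.613, 0.53767)–(1.613, 1.613, 0.642375)  len=0.7850
  (v7,v11,v12) [-++] → (0.835025, 1.613, 0.53767)–(0.203018, 1.613, 0.4526)  len=0.6377
  (v7,v12,v8) [-+-] → (0.203018, 1.613, 0.4526)–(0.203018, 1.613, 0.299457)  len=0.1531
  (v8,v12,v13) [-++] → (0.203018, 1.613, 0.299457)–(0.203018, 1.613, -0.4526)  len=0.7521
  (v8,v13,v9) [-++] → (0.203018, 1.613, -0.4526)–(1.613, 1.613, -0.642375)  len=1.4227
  (v12,v16,v17) [++-] → (-1.613, 1.613, 0.642375)–(-0.203018, 1.613, 0.4526)  len=1.4227
  (v12,v17,v13) [+-+] → (-0.203018, 1.613, 0.4526)–(-0.203018, 1.613, -0.299457)  len=0.7521
  (v13,v17,v18) [+--] → (-0.203018, 1.613, -0.299457)–(-0.203018, 1.613, -0.4526)  len=0.1531
  (v13,v18,v14) [+-+] → (-0.203018, 1.613, -0.4526)–(-0.835025, 1.613, -0.53767)  len=0.6377
  (v14,v18,v19) [+-+] → (-0.835025, 1.613, -0.53767)–(-1.613, 1.613, -0.642375)  len=0.7850
  (v15,v20,v16) [+-+] → (-2.42192, 1.613, 0)–(-1.94734, 1.613, 0.653066)  len=0.8073
  (v16,v20,v21) [+--] → (-1.94734, 1.613, 0.653066)–(-1.88976, 1.613, 0.7323)  len=0.0979
  (v16,v21,v17) [+--] → (-1.88976, 1.613, 0.7323)–(-1.613, 1.613, 0.642375)  len=0.2910
  (v18,v23,v19) [--+] → (-1.79662, 1.613, -0.702037)–(-1.613, 1.613, -0.642375)  len=0.1931
  (v19,v23,v24) [+--] → (-1.79662, 1.613, -0.702037)–(-1.88976, 1.613, -0.7323)  len=0.0979
  (v19,v24,v15) [+-+] → (-1.88976, 1.613, -0.7323)–(-2.28262, 1.613, -0.191705)  len=0.6683
  (v15,v24,v20) [+--] → (-2.28262, 1.613, -0.191705)–(-2.42192, 1.613, 0)  len=0.2370

Chained into 2 loop(s):
  loop 1: 12 segments, perimeter = 6.1431
  loop 2: 12 segments, perimeter = 6.1431
Total perimeter = 12.286


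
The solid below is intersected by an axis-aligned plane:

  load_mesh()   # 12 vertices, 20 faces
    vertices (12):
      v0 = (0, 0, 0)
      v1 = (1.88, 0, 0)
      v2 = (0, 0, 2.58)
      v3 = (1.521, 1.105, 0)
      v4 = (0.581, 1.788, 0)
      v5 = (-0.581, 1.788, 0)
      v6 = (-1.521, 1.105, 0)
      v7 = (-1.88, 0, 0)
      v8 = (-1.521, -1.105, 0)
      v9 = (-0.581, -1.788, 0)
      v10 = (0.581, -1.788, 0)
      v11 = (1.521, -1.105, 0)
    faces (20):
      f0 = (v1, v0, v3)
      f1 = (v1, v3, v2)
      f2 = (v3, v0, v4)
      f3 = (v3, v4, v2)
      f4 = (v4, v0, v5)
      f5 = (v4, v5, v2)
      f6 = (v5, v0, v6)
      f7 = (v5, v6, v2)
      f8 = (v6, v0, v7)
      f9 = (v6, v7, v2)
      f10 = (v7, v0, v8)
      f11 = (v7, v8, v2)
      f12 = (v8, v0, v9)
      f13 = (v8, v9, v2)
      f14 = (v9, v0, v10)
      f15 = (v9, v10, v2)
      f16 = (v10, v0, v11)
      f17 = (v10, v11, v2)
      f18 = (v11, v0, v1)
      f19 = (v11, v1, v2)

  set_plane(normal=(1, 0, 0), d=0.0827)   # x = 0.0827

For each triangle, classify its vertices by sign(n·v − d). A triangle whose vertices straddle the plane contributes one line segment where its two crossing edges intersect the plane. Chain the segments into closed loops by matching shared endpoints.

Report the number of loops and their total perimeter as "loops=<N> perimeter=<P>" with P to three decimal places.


loops=1 perimeter=9.690

Straddling triangles (12 of 20):
  (v1,v0,v3) [+-+] → (0.0827, 0, 0)–(0.0827, 0.0600812, 0)  len=0.0601
  (v1,v3,v2) [++-] → (0.0827, 0.0600812, 2.43972)–(0.0827, 0, 2.46651)  len=0.0658
  (v3,v0,v4) [+-+] → (0.0827, 0.0600812, 0)–(0.0827, 0.254505, 0)  len=0.1944
  (v3,v4,v2) [++-] → (0.0827, 0.254505, 2.21276)–(0.0827, 0.0600812, 2.43972)  len=0.2988
  (v4,v0,v5) [+--] → (0.0827, 0.254505, 0)–(0.0827, 1.788, 0)  len=1.5335
  (v4,v5,v2) [+--] → (0.0827, 1.788, 0)–(0.0827, 0.254505, 2.21276)  len=2.6922
  (v9,v0,v10) [--+] → (0.0827, -0.254505, 0)–(0.0827, -1.788, 0)  len=1.5335
  (v9,v10,v2) [-+-] → (0.0827, -1.788, 0)–(0.0827, -0.254505, 2.21276)  len=2.6922
  (v10,v0,v11) [+-+] → (0.0827, -0.254505, 0)–(0.0827, -0.0600812, 0)  len=0.1944
  (v10,v11,v2) [++-] → (0.0827, -0.0600812, 2.43972)–(0.0827, -0.254505, 2.21276)  len=0.2988
  (v11,v0,v1) [+-+] → (0.0827, -0.0600812, 0)–(0.0827, 0, 0)  len=0.0601
  (v11,v1,v2) [++-] → (0.0827, 0, 2.46651)–(0.0827, -0.0600812, 2.43972)  len=0.0658

Chained into 1 loop(s):
  loop 1: 12 segments, perimeter = 9.6897
Total perimeter = 9.690


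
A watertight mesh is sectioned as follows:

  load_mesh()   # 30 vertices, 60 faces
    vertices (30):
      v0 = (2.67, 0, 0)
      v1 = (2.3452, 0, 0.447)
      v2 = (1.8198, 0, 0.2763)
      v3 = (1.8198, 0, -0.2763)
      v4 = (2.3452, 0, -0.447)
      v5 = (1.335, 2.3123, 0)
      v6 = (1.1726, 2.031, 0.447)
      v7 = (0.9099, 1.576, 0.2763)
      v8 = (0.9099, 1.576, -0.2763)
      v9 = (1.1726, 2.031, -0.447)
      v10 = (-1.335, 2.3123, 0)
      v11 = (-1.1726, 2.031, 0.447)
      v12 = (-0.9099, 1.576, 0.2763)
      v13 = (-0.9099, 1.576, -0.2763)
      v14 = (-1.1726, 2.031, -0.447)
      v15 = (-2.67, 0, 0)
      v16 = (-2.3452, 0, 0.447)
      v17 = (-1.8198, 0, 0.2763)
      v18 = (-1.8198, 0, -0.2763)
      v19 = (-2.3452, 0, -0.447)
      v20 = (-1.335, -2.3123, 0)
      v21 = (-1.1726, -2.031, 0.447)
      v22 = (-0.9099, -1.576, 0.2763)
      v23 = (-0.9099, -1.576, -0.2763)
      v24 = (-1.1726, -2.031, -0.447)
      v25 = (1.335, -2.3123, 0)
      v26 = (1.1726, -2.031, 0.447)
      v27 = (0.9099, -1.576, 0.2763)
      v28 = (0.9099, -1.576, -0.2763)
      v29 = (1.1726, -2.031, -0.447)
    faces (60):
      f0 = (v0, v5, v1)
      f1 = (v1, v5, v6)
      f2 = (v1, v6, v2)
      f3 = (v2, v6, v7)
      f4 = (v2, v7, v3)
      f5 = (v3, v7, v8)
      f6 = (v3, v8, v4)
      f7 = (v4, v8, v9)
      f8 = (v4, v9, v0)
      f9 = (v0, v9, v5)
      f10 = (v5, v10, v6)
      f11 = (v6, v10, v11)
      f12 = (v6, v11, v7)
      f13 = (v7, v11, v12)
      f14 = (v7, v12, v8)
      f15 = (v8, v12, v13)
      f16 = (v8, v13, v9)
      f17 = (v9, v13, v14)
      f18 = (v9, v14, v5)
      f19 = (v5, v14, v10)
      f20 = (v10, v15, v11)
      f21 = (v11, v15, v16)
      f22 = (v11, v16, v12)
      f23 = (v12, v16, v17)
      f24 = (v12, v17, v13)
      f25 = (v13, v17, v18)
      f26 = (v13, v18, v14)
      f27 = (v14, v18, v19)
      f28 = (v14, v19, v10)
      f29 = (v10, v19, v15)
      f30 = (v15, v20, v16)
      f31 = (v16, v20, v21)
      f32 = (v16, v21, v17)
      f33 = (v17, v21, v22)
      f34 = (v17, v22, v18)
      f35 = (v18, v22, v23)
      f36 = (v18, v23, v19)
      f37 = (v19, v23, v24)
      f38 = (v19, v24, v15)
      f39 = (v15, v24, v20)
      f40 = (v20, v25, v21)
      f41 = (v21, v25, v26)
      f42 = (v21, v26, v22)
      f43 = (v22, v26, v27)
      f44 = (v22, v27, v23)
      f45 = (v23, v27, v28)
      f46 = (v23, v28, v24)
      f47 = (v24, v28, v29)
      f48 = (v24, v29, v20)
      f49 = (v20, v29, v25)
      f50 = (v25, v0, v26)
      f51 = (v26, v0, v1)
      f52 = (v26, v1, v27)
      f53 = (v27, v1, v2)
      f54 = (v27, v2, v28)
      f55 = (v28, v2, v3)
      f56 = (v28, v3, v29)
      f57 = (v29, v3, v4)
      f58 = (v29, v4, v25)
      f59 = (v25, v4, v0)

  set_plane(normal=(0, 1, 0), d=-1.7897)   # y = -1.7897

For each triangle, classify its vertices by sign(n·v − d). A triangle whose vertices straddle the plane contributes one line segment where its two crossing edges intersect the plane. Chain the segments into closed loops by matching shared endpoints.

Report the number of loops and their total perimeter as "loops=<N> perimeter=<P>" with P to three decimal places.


loops=1 perimeter=7.515

Straddling triangles (18 of 60):
  (v15,v20,v16) [+-+] → (-1.63672, -1.7897, 0)–(-1.56331, -1.7897, 0.101026)  len=0.1249
  (v16,v20,v21) [+--] → (-1.56331, -1.7897, 0.101026)–(-1.31191, -1.7897, 0.447)  len=0.4277
  (v16,v21,v17) [+-+] → (-1.31191, -1.7897, 0.447)–(-1.24949, -1.7897, 0.426719)  len=0.0656
  (v17,v21,v22) [+-+] → (-1.24949, -1.7897, 0.426719)–(-1.03328, -1.7897, 0.356473)  len=0.2273
  (v19,v23,v24) [++-] → (-1.03328, -1.7897, -0.356473)–(-1.31191, -1.7897, -0.447)  len=0.2930
  (v19,v24,v15) [+-+] → (-1.31191, -1.7897, -0.447)–(-1.3505, -1.7897, -0.393893)  len=0.0656
  (v15,v24,v20) [+--] → (-1.3505, -1.7897, -0.393893)–(-1.63672, -1.7897, 0)  len=0.4869
  (v21,v26,v22) [--+] → (0.0681885, -1.7897, 0.356473)–(-1.03328, -1.7897, 0.356473)  len=1.1015
  (v22,v26,v27) [+-+] → (0.0681885, -1.7897, 0.356473)–(1.03328, -1.7897, 0.356473)  len=0.9651
  (v23,v28,v24) [++-] → (-0.0681885, -1.7897, -0.356473)–(-1.03328, -1.7897, -0.356473)  len=0.9651
  (v24,v28,v29) [-+-] → (-0.0681885, -1.7897, -0.356473)–(1.03328, -1.7897, -0.356473)  len=1.1015
  (v25,v0,v26) [-+-] → (1.63672, -1.7897, 0)–(1.3505, -1.7897, 0.393893)  len=0.4869
  (v26,v0,v1) [-++] → (1.3505, -1.7897, 0.393893)–(1.31191, -1.7897, 0.447)  len=0.0656
  (v26,v1,v27) [-++] → (1.31191, -1.7897, 0.447)–(1.03328, -1.7897, 0.356473)  len=0.2930
  (v28,v3,v29) [++-] → (1.24949, -1.7897, -0.426719)–(1.03328, -1.7897, -0.356473)  len=0.2273
  (v29,v3,v4) [-++] → (1.24949, -1.7897, -0.426719)–(1.31191, -1.7897, -0.447)  len=0.0656
  (v29,v4,v25) [-+-] → (1.31191, -1.7897, -0.447)–(1.56331, -1.7897, -0.101026)  len=0.4277
  (v25,v4,v0) [-++] → (1.56331, -1.7897, -0.101026)–(1.63672, -1.7897, 0)  len=0.1249

Chained into 1 loop(s):
  loop 1: 18 segments, perimeter = 7.5152
Total perimeter = 7.515


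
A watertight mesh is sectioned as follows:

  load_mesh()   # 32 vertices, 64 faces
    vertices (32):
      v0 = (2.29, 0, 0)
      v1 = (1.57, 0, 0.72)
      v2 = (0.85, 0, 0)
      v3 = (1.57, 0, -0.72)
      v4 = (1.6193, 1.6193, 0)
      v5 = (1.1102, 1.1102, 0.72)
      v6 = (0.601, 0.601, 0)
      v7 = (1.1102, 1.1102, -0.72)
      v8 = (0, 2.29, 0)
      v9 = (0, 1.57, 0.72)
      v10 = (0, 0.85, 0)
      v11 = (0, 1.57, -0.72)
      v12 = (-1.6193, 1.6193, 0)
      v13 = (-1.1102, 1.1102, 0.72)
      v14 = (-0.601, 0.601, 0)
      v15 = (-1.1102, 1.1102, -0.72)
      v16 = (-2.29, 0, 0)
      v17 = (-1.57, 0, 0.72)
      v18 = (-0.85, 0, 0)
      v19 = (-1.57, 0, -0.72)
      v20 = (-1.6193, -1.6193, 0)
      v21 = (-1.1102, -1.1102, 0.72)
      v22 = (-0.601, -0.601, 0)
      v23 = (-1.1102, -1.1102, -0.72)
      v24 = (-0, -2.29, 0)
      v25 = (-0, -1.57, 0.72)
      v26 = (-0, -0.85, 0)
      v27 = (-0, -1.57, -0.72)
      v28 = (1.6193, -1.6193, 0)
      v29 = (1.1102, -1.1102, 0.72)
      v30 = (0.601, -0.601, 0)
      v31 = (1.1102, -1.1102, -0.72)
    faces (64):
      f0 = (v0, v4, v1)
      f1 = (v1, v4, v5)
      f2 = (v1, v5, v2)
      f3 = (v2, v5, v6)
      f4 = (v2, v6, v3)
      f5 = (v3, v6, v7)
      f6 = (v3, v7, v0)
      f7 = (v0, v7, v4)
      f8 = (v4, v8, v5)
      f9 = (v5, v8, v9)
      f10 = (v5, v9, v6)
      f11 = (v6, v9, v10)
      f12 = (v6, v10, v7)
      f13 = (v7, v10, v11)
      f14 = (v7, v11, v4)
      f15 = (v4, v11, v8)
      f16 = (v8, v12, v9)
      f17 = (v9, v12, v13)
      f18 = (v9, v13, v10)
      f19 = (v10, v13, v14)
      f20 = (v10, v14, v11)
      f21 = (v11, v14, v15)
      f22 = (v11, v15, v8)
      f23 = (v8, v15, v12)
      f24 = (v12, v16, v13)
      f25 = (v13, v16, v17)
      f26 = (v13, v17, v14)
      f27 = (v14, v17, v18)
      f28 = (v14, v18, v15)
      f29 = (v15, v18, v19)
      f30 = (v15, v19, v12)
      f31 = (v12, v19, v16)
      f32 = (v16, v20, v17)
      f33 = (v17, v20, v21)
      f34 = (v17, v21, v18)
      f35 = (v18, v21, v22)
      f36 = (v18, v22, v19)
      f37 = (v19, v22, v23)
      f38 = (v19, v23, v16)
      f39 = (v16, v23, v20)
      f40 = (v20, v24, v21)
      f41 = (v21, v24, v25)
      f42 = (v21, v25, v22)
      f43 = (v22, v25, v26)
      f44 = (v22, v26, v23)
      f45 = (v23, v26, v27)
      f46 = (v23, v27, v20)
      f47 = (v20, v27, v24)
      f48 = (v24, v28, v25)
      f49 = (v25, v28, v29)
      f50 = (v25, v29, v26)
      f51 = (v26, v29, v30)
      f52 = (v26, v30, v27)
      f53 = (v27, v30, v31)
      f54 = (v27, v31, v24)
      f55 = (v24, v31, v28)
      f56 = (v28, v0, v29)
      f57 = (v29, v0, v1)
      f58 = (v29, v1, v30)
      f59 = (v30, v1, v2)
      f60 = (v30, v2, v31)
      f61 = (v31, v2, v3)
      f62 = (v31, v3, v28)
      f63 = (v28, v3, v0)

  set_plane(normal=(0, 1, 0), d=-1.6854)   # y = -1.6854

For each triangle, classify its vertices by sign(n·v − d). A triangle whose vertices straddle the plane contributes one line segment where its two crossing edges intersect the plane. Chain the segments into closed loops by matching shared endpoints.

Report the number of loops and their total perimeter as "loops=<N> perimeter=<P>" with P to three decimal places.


Straddling triangles (6 of 64):
  (v20,v24,v21) [+-+] → (-1.45971, -1.6854, 0)–(-0.568933, -1.6854, 0.368971)  len=0.9642
  (v21,v24,v25) [+-+] → (-0.568933, -1.6854, 0.368971)–(0, -1.6854, 0.6046)  len=0.6158
  (v20,v27,v24) [++-] → (0, -1.6854, -0.6046)–(-1.45971, -1.6854, 0)  len=1.5800
  (v24,v28,v25) [-++] → (1.45971, -1.6854, 0)–(0, -1.6854, 0.6046)  len=1.5800
  (v27,v31,v24) [++-] → (0.568933, -1.6854, -0.368971)–(0, -1.6854, -0.6046)  len=0.6158
  (v24,v31,v28) [-++] → (0.568933, -1.6854, -0.368971)–(1.45971, -1.6854, 0)  len=0.9642

Chained into 1 loop(s):
  loop 1: 6 segments, perimeter = 6.3199
Total perimeter = 6.320

loops=1 perimeter=6.320


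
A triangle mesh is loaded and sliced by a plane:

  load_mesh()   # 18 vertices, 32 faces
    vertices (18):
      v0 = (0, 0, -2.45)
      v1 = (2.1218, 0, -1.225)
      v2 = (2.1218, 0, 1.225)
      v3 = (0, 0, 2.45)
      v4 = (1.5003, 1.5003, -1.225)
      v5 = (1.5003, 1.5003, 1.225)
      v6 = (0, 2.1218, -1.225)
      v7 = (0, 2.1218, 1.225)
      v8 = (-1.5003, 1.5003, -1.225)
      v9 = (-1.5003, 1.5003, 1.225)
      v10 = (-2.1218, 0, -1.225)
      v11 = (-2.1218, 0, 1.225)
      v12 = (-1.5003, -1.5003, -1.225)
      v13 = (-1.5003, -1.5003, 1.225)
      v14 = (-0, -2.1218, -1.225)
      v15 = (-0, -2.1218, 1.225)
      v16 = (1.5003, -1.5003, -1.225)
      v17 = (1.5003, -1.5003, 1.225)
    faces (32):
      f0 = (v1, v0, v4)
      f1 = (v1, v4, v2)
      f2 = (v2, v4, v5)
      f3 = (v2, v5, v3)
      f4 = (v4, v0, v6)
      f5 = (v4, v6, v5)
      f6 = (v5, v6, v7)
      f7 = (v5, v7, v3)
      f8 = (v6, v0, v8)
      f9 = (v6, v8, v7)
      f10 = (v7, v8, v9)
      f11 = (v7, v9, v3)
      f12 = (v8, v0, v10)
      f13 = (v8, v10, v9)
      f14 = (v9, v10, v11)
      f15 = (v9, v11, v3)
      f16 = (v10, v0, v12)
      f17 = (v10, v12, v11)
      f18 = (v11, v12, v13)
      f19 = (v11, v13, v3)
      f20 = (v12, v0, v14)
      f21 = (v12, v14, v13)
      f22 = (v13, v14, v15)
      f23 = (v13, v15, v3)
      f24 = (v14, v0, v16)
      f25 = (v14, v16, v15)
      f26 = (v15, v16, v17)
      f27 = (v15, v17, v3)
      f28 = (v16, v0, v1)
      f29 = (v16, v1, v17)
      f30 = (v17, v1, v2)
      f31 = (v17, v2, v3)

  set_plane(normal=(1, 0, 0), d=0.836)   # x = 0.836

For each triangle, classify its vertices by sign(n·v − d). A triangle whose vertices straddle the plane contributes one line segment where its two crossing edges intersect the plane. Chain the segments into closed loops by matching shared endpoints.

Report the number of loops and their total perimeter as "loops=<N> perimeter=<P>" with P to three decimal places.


Straddling triangles (12 of 32):
  (v1,v0,v4) [+-+] → (0.836, 0, -1.96734)–(0.836, 0.836, -1.7674)  len=0.8596
  (v2,v5,v3) [++-] → (0.836, 0.836, 1.7674)–(0.836, 0, 1.96734)  len=0.8596
  (v4,v0,v6) [+--] → (0.836, 0.836, -1.7674)–(0.836, 1.77549, -1.225)  len=1.0848
  (v4,v6,v5) [+-+] → (0.836, 1.77549, -1.225)–(0.836, 1.77549, 0.140194)  len=1.3652
  (v5,v6,v7) [+--] → (0.836, 1.77549, 0.140194)–(0.836, 1.77549, 1.225)  len=1.0848
  (v5,v7,v3) [+--] → (0.836, 1.77549, 1.225)–(0.836, 0.836, 1.7674)  len=1.0848
  (v14,v0,v16) [--+] → (0.836, -0.836, -1.7674)–(0.836, -1.77549, -1.225)  len=1.0848
  (v14,v16,v15) [-+-] → (0.836, -1.77549, -1.225)–(0.836, -1.77549, -0.140194)  len=1.0848
  (v15,v16,v17) [-++] → (0.836, -1.77549, -0.140194)–(0.836, -1.77549, 1.225)  len=1.3652
  (v15,v17,v3) [-+-] → (0.836, -1.77549, 1.225)–(0.836, -0.836, 1.7674)  len=1.0848
  (v16,v0,v1) [+-+] → (0.836, -0.836, -1.7674)–(0.836, 0, -1.96734)  len=0.8596
  (v17,v2,v3) [++-] → (0.836, 0, 1.96734)–(0.836, -0.836, 1.7674)  len=0.8596

Chained into 1 loop(s):
  loop 1: 12 segments, perimeter = 12.6776
Total perimeter = 12.678

loops=1 perimeter=12.678


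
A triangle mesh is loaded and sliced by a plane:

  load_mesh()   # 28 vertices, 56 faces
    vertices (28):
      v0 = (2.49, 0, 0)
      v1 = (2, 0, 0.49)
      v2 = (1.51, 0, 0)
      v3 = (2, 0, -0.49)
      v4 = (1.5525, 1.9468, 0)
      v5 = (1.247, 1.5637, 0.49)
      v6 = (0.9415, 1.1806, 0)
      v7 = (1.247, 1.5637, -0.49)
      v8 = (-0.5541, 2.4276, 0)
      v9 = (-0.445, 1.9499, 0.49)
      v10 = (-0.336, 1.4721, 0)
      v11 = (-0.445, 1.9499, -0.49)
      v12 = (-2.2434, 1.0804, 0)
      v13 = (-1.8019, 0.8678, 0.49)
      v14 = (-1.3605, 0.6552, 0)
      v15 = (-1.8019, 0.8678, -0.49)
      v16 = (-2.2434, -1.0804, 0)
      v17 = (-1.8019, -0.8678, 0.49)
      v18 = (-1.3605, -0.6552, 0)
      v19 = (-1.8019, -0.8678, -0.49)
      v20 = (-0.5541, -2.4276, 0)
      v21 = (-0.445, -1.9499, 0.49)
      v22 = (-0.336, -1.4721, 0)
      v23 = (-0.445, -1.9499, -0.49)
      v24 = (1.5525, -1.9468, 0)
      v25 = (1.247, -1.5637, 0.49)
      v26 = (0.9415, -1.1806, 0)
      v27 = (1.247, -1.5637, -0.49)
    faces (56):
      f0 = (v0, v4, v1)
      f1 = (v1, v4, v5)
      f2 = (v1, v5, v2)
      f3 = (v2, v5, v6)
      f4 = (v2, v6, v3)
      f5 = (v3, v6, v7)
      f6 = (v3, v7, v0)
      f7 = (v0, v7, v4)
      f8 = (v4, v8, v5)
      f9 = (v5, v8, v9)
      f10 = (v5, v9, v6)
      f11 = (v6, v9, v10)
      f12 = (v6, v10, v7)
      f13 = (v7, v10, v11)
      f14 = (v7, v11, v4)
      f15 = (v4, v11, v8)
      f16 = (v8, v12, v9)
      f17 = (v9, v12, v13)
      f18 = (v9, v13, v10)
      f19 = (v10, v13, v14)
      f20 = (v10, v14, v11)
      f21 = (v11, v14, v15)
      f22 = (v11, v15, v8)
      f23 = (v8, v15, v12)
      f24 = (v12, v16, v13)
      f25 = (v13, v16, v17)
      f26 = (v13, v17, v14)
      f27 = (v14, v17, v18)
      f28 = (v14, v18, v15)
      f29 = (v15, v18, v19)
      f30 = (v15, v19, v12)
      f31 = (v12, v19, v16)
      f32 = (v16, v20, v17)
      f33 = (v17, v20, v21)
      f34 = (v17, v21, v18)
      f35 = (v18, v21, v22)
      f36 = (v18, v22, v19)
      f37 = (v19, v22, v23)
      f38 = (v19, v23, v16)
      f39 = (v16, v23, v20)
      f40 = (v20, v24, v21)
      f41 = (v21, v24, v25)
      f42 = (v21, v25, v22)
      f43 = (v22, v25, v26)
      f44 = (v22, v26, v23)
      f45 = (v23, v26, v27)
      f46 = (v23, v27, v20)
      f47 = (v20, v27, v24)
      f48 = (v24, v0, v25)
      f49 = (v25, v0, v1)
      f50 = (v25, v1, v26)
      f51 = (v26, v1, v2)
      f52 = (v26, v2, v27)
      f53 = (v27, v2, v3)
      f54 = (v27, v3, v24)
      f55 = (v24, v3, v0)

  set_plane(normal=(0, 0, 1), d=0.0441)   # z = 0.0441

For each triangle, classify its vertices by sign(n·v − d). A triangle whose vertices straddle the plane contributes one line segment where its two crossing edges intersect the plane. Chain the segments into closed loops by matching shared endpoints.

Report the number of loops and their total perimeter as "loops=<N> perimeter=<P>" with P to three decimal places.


Straddling triangles (28 of 56):
  (v0,v4,v1) [--+] → (1.59278, 1.77159, 0.0441)–(2.4459, 0, 0.0441)  len=1.9663
  (v1,v4,v5) [+-+] → (1.59278, 1.77159, 0.0441)–(1.525, 1.91232, 0.0441)  len=0.1562
  (v1,v5,v2) [++-] → (1.48633, 0.140733, 0.0441)–(1.5541, 0, 0.0441)  len=0.1562
  (v2,v5,v6) [-+-] → (1.48633, 0.140733, 0.0441)–(0.968995, 1.21508, 0.0441)  len=1.1924
  (v4,v8,v5) [--+] → (-0.392001, 2.34985, 0.0441)–(1.525, 1.91232, 0.0441)  len=1.9663
  (v5,v8,v9) [+-+] → (-0.392001, 2.34985, 0.0441)–(-0.544281, 2.38461, 0.0441)  len=0.1562
  (v5,v9,v6) [++-] → (0.816715, 1.24984, 0.0441)–(0.968995, 1.21508, 0.0441)  len=0.1562
  (v6,v9,v10) [-+-] → (0.816715, 1.24984, 0.0441)–(-0.34581, 1.5151, 0.0441)  len=1.1924
  (v8,v12,v9) [--+] → (-2.08154, 1.15865, 0.0441)–(-0.544281, 2.38461, 0.0441)  len=1.9662
  (v9,v12,v13) [+-+] → (-2.08154, 1.15865, 0.0441)–(-2.20366, 1.06127, 0.0441)  len=0.1562
  (v9,v13,v10) [++-] → (-0.467931, 1.41771, 0.0441)–(-0.34581, 1.5151, 0.0441)  len=0.1562
  (v10,v13,v14) [-+-] → (-0.467931, 1.41771, 0.0441)–(-1.40023, 0.674334, 0.0441)  len=1.1924
  (v12,v16,v13) [--+] → (-2.20366, -0.905062, 0.0441)–(-2.20366, 1.06127, 0.0441)  len=1.9663
  (v13,v16,v17) [+-+] → (-2.20366, -0.905062, 0.0441)–(-2.20366, -1.06127, 0.0441)  len=0.1562
  (v13,v17,v14) [++-] → (-1.40023, 0.51813, 0.0441)–(-1.40023, 0.674334, 0.0441)  len=0.1562
  (v14,v17,v18) [-+-] → (-1.40023, 0.51813, 0.0441)–(-1.40023, -0.674334, 0.0441)  len=1.1925
  (v16,v20,v17) [--+] → (-0.666402, -2.28722, 0.0441)–(-2.20366, -1.06127, 0.0441)  len=1.9662
  (v17,v20,v21) [+-+] → (-0.666402, -2.28722, 0.0441)–(-0.544281, -2.38461, 0.0441)  len=0.1562
  (v17,v21,v18) [++-] → (-1.2781, -0.771723, 0.0441)–(-1.40023, -0.674334, 0.0441)  len=0.1562
  (v18,v21,v22) [-+-] → (-1.27811, -0.771723, 0.0441)–(-0.34581, -1.5151, 0.0441)  len=1.1924
  (v20,v24,v21) [--+] → (1.37272, -1.94708, 0.0441)–(-0.544281, -2.38461, 0.0441)  len=1.9663
  (v21,v24,v25) [+-+] → (1.37272, -1.94708, 0.0441)–(1.525, -1.91232, 0.0441)  len=0.1562
  (v21,v25,v22) [++-] → (-0.19353, -1.48034, 0.0441)–(-0.34581, -1.5151, 0.0441)  len=0.1562
  (v22,v25,v26) [-+-] → (-0.19353, -1.48034, 0.0441)–(0.968995, -1.21508, 0.0441)  len=1.1924
  (v24,v0,v25) [--+] → (2.37813, -0.140733, 0.0441)–(1.525, -1.91232, 0.0441)  len=1.9663
  (v25,v0,v1) [+-+] → (2.37813, -0.140733, 0.0441)–(2.4459, 0, 0.0441)  len=0.1562
  (v25,v1,v26) [++-] → (1.03676, -1.07435, 0.0441)–(0.968995, -1.21508, 0.0441)  len=0.1562
  (v26,v1,v2) [-+-] → (1.03676, -1.07435, 0.0441)–(1.5541, 0, 0.0441)  len=1.1924

Chained into 2 loop(s):
  loop 1: 14 segments, perimeter = 14.8574
  loop 2: 14 segments, perimeter = 9.4403
Total perimeter = 24.298

loops=2 perimeter=24.298


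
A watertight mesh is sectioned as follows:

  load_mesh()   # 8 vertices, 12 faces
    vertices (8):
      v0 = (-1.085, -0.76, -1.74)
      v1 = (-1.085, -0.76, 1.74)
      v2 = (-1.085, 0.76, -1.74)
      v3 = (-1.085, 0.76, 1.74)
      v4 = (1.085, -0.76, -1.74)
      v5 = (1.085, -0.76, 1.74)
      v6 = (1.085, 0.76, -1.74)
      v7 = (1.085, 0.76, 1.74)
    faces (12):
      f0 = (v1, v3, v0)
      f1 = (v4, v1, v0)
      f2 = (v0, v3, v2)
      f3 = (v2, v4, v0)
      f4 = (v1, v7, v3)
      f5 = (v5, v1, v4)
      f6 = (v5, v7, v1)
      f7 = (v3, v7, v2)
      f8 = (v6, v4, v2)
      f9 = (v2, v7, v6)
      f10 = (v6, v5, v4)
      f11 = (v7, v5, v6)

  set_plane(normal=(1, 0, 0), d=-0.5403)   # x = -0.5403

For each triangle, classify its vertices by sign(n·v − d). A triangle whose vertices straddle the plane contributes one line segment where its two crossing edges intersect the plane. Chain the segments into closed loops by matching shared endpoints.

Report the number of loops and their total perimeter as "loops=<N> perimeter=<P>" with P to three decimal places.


loops=1 perimeter=10.000

Straddling triangles (8 of 12):
  (v4,v1,v0) [+--] → (-0.5403, -0.76, 0.866472)–(-0.5403, -0.76, -1.74)  len=2.6065
  (v2,v4,v0) [-+-] → (-0.5403, 0.378459, -1.74)–(-0.5403, -0.76, -1.74)  len=1.1385
  (v1,v7,v3) [-+-] → (-0.5403, -0.378459, 1.74)–(-0.5403, 0.76, 1.74)  len=1.1385
  (v5,v1,v4) [+-+] → (-0.5403, -0.76, 1.74)–(-0.5403, -0.76, 0.866472)  len=0.8735
  (v5,v7,v1) [++-] → (-0.5403, -0.378459, 1.74)–(-0.5403, -0.76, 1.74)  len=0.3815
  (v3,v7,v2) [-+-] → (-0.5403, 0.76, 1.74)–(-0.5403, 0.76, -0.866472)  len=2.6065
  (v6,v4,v2) [++-] → (-0.5403, 0.378459, -1.74)–(-0.5403, 0.76, -1.74)  len=0.3815
  (v2,v7,v6) [-++] → (-0.5403, 0.76, -0.866472)–(-0.5403, 0.76, -1.74)  len=0.8735

Chained into 1 loop(s):
  loop 1: 8 segments, perimeter = 10.0000
Total perimeter = 10.000


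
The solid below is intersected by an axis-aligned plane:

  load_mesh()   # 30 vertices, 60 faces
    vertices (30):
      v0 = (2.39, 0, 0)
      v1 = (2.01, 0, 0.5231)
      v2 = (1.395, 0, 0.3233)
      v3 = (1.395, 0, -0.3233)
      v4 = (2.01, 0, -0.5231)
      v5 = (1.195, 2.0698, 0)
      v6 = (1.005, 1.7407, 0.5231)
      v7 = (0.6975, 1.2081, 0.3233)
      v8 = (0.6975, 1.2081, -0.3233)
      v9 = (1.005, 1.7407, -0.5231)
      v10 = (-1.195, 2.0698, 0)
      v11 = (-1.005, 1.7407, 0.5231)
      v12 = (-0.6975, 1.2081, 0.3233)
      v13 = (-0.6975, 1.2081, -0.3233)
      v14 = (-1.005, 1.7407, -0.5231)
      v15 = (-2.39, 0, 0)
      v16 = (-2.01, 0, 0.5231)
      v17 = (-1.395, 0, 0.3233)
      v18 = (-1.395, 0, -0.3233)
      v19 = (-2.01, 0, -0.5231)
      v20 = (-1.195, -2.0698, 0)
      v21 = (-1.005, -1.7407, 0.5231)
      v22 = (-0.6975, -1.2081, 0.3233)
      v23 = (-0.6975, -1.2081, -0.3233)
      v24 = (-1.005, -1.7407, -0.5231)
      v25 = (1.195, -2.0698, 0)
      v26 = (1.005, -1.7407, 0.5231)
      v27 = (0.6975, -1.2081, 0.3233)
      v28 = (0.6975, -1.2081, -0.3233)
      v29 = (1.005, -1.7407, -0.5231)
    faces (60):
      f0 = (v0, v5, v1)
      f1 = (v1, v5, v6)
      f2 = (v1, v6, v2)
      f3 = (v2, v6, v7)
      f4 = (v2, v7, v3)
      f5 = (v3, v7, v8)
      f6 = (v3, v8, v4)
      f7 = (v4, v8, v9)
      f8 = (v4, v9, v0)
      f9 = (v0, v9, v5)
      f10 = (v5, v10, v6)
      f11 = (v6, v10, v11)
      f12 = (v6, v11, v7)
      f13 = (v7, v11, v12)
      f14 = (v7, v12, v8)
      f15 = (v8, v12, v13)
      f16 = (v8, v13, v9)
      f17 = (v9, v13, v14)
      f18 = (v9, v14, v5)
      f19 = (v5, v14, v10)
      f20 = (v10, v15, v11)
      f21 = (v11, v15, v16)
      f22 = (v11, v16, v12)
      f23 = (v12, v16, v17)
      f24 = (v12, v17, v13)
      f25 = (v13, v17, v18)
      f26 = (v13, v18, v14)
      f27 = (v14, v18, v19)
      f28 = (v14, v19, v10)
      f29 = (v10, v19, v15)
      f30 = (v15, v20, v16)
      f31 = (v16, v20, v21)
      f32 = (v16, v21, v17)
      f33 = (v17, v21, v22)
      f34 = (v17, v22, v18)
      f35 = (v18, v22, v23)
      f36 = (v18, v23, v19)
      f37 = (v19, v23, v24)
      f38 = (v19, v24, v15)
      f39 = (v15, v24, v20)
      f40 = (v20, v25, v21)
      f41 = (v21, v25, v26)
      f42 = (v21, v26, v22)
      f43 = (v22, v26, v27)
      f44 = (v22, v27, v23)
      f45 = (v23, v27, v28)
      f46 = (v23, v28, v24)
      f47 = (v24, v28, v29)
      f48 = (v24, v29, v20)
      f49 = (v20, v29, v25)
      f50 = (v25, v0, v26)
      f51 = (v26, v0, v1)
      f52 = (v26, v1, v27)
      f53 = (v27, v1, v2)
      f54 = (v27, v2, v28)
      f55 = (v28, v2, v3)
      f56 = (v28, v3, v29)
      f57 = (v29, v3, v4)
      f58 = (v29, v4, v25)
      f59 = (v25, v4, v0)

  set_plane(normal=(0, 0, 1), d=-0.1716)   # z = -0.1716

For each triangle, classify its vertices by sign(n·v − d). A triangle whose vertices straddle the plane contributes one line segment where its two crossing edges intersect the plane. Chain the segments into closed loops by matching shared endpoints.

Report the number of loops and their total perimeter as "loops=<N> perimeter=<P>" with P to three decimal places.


loops=2 perimeter=21.962

Straddling triangles (24 of 60):
  (v2,v7,v3) [++-] → (1.23136, 0.283435, -0.1716)–(1.395, 0, -0.1716)  len=0.3273
  (v3,v7,v8) [-+-] → (1.23136, 0.283435, -0.1716)–(0.6975, 1.2081, -0.1716)  len=1.0677
  (v4,v9,v0) [--+] → (1.93566, 0.571027, -0.1716)–(2.26534, 0, -0.1716)  len=0.6594
  (v0,v9,v5) [+-+] → (1.93566, 0.571027, -0.1716)–(1.13267, 1.96184, -0.1716)  len=1.6060
  (v7,v12,v8) [++-] → (0.370217, 1.2081, -0.1716)–(0.6975, 1.2081, -0.1716)  len=0.3273
  (v8,v12,v13) [-+-] → (0.370217, 1.2081, -0.1716)–(-0.6975, 1.2081, -0.1716)  len=1.0677
  (v9,v14,v5) [--+] → (0.473302, 1.96184, -0.1716)–(1.13267, 1.96184, -0.1716)  len=0.6594
  (v5,v14,v10) [+-+] → (0.473302, 1.96184, -0.1716)–(-1.13267, 1.96184, -0.1716)  len=1.6060
  (v12,v17,v13) [++-] → (-0.861142, 0.924665, -0.1716)–(-0.6975, 1.2081, -0.1716)  len=0.3273
  (v13,v17,v18) [-+-] → (-0.861142, 0.924665, -0.1716)–(-1.395, 0, -0.1716)  len=1.0677
  (v14,v19,v10) [--+] → (-1.46236, 1.39081, -0.1716)–(-1.13267, 1.96184, -0.1716)  len=0.6594
  (v10,v19,v15) [+-+] → (-1.46236, 1.39081, -0.1716)–(-2.26534, 0, -0.1716)  len=1.6060
  (v17,v22,v18) [++-] → (-1.23136, -0.283435, -0.1716)–(-1.395, 0, -0.1716)  len=0.3273
  (v18,v22,v23) [-+-] → (-1.23136, -0.283435, -0.1716)–(-0.6975, -1.2081, -0.1716)  len=1.0677
  (v19,v24,v15) [--+] → (-1.93566, -0.571027, -0.1716)–(-2.26534, 0, -0.1716)  len=0.6594
  (v15,v24,v20) [+-+] → (-1.93566, -0.571027, -0.1716)–(-1.13267, -1.96184, -0.1716)  len=1.6060
  (v22,v27,v23) [++-] → (-0.370217, -1.2081, -0.1716)–(-0.6975, -1.2081, -0.1716)  len=0.3273
  (v23,v27,v28) [-+-] → (-0.370217, -1.2081, -0.1716)–(0.6975, -1.2081, -0.1716)  len=1.0677
  (v24,v29,v20) [--+] → (-0.473302, -1.96184, -0.1716)–(-1.13267, -1.96184, -0.1716)  len=0.6594
  (v20,v29,v25) [+-+] → (-0.473302, -1.96184, -0.1716)–(1.13267, -1.96184, -0.1716)  len=1.6060
  (v27,v2,v28) [++-] → (0.861142, -0.924665, -0.1716)–(0.6975, -1.2081, -0.1716)  len=0.3273
  (v28,v2,v3) [-+-] → (0.861142, -0.924665, -0.1716)–(1.395, 0, -0.1716)  len=1.0677
  (v29,v4,v25) [--+] → (1.46236, -1.39081, -0.1716)–(1.13267, -1.96184, -0.1716)  len=0.6594
  (v25,v4,v0) [+-+] → (1.46236, -1.39081, -0.1716)–(2.26534, 0, -0.1716)  len=1.6060

Chained into 2 loop(s):
  loop 1: 12 segments, perimeter = 8.3700
  loop 2: 12 segments, perimeter = 13.5920
Total perimeter = 21.962


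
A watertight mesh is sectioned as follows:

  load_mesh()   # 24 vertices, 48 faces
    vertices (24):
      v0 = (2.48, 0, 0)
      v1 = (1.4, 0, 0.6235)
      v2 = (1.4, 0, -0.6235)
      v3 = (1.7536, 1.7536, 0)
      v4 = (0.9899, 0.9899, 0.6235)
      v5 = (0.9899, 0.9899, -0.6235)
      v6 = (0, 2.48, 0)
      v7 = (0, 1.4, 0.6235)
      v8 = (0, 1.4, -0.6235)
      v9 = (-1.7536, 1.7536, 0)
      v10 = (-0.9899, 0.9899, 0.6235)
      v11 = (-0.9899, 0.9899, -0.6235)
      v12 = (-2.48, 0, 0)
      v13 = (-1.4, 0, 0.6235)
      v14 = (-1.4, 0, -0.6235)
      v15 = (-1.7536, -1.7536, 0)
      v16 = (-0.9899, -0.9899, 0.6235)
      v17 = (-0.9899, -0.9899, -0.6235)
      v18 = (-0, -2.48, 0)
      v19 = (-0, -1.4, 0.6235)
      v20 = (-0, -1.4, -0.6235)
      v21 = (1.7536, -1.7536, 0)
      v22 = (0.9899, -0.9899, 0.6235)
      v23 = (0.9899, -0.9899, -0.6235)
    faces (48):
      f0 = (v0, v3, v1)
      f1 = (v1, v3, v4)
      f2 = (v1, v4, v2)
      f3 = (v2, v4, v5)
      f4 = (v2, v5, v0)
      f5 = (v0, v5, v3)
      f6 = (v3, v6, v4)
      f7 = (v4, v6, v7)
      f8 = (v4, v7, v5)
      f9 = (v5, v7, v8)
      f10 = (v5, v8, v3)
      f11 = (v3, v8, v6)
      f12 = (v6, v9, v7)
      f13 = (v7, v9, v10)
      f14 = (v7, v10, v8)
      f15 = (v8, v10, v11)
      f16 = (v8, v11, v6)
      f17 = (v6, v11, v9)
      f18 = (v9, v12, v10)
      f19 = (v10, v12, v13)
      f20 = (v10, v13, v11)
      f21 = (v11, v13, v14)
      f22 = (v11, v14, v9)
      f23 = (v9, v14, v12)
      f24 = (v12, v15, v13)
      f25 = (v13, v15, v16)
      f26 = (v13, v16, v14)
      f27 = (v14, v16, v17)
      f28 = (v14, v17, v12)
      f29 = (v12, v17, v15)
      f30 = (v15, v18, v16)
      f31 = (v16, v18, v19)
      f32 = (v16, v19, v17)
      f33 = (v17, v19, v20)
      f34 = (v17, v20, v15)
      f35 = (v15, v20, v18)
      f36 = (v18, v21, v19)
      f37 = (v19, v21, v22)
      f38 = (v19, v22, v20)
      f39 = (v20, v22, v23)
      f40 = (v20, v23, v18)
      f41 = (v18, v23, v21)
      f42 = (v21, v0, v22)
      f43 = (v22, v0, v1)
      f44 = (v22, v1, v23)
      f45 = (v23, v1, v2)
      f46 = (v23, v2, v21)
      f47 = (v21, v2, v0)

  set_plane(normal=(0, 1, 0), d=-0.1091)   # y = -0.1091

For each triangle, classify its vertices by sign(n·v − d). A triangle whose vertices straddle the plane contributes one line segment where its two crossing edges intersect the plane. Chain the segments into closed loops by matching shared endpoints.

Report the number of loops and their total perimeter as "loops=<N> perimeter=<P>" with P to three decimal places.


loops=2 perimeter=7.482

Straddling triangles (12 of 48):
  (v12,v15,v13) [+-+] → (-2.43481, -0.1091, 0)–(-1.422, -0.1091, 0.584709)  len=1.1695
  (v13,v15,v16) [+--] → (-1.422, -0.1091, 0.584709)–(-1.3548, -0.1091, 0.6235)  len=0.0776
  (v13,v16,v14) [+-+] → (-1.3548, -0.1091, 0.6235)–(-1.3548, -0.1091, -0.486064)  len=1.1096
  (v14,v16,v17) [+--] → (-1.3548, -0.1091, -0.486064)–(-1.3548, -0.1091, -0.6235)  len=0.1374
  (v14,v17,v12) [+-+] → (-1.3548, -0.1091, -0.6235)–(-2.31577, -0.1091, -0.0687179)  len=1.1096
  (v12,v17,v15) [+--] → (-2.31577, -0.1091, -0.0687179)–(-2.43481, -0.1091, 0)  len=0.1374
  (v21,v0,v22) [-+-] → (2.43481, -0.1091, 0)–(2.31577, -0.1091, 0.0687179)  len=0.1374
  (v22,v0,v1) [-++] → (2.31577, -0.1091, 0.0687179)–(1.3548, -0.1091, 0.6235)  len=1.1096
  (v22,v1,v23) [-+-] → (1.3548, -0.1091, 0.6235)–(1.3548, -0.1091, 0.486064)  len=0.1374
  (v23,v1,v2) [-++] → (1.3548, -0.1091, 0.486064)–(1.3548, -0.1091, -0.6235)  len=1.1096
  (v23,v2,v21) [-+-] → (1.3548, -0.1091, -0.6235)–(1.422, -0.1091, -0.584709)  len=0.0776
  (v21,v2,v0) [-++] → (1.422, -0.1091, -0.584709)–(2.43481, -0.1091, 0)  len=1.1695

Chained into 2 loop(s):
  loop 1: 6 segments, perimeter = 3.7411
  loop 2: 6 segments, perimeter = 3.7411
Total perimeter = 7.482
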